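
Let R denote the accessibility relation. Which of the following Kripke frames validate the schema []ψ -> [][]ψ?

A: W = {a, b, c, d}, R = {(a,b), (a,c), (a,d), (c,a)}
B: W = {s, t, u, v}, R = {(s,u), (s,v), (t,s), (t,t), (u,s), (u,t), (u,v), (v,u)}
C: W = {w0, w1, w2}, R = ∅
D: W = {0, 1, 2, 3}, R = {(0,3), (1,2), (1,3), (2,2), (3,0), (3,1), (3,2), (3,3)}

This is the axiom for transitivity; its first-order frame correspondent is forall x forall y forall z (Rxy & Ryz -> Rxz).
A: fails — Rac and Rca but not Raa.
B: fails — Ruv and Rvu but not Ruu.
C: satisfies the condition.
D: fails — R03 and R32 but not R02.

C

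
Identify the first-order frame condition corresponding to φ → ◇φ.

Reflexivity

This is a form of the T axiom.
It corresponds to reflexivity: ∀x Rxx.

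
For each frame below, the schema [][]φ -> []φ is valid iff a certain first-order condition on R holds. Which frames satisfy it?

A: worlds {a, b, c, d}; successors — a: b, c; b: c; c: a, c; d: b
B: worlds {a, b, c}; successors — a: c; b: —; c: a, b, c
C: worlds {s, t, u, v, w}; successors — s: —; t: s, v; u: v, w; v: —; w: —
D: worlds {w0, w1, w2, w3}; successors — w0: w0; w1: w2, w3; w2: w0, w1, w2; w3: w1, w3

B, D

The schema corresponds to density: forall x forall y (Rxy -> exists z (Rxz & Rzy)).
A: fails — Rab but no z with Raz and Rzb.
B: holds.
C: fails — Ruv but no z with Ruz and Rzv.
D: holds.
Valid on: B, D.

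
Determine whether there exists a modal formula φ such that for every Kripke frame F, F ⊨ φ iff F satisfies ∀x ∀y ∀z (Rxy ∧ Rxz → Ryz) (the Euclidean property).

Yes: it is the Euclidean property, defined by the 5 schema ◇q → □◇q.

Yes — defined by ◇q → □◇q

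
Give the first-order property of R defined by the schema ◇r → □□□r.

∀x ∀y ∀z ((xRy ∧ xR³z) → ∃w (y = w ∧ z = w))

This is a Sahlqvist (Geach-type) schema ◇^1□^0r → □^3◇^0r.
First-order correspondent: ∀x ∀y ∀z ((xRy ∧ xR³z) → ∃w (y = w ∧ z = w)).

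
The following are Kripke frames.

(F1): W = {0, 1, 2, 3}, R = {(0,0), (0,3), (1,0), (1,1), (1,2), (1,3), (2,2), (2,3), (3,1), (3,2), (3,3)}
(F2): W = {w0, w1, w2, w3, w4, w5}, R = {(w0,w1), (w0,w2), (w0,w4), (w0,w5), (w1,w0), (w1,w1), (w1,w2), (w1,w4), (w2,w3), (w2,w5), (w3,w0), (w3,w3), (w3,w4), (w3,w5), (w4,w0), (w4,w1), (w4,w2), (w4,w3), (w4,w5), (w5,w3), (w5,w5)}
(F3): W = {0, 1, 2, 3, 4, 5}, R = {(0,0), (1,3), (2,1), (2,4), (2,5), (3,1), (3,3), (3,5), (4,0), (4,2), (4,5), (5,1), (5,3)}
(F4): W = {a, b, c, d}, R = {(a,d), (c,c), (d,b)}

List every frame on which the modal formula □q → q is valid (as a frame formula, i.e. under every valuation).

The schema corresponds to reflexivity: ∀x Rxx.
(F1): condition met.
(F2): fails — world w0 does not see itself.
(F3): fails — world 1 does not see itself.
(F4): fails — world a does not see itself.
Valid on: (F1).

(F1)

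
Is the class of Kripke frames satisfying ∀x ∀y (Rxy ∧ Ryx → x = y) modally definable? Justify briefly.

Not definable by any modal formula

Modal frame validity is preserved under surjective bounded morphisms.
The 8-cycle (worlds w0,w1,w2,w3,w4,w5,w6,w7 with w0→w1→w2→w3→w4→w5→w6→w7→w0) is antisymmetric. Sending even-indexed worlds to • and odd-indexed worlds to ∘ is a surjective bounded morphism onto the two-world frame with •↔∘, which is not antisymmetric.
So the class is not modally definable.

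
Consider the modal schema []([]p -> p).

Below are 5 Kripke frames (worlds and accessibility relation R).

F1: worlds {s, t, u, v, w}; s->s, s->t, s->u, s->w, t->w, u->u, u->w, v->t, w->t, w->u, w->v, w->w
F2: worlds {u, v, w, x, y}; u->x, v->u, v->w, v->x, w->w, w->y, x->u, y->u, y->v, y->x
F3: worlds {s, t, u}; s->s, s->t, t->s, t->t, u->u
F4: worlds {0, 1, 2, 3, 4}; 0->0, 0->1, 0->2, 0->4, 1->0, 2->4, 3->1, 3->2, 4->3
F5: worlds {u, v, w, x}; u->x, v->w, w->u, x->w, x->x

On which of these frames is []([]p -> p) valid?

F3

The schema corresponds to shift-reflexivity: forall x forall y (Rxy -> Ryy).
F1: fails — Rwt but not Rtt.
F2: fails — Ryx but not Rxx.
F3: condition met.
F4: fails — R32 but not R22.
F5: fails — Rxw but not Rww.
Valid on: F3.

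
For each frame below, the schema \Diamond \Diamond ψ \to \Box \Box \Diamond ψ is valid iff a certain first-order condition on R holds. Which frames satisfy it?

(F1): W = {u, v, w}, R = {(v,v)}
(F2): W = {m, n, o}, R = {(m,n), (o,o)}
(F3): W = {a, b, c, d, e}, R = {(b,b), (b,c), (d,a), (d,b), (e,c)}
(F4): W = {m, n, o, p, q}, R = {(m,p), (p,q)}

This is the axiom for a generalized confluence (Geach) condition; its first-order frame correspondent is \forall x \forall y \forall z ((x R^2 y \wedge x R^2 z) \to \exists w (y = w \wedge zRw)).
(F1): ✓.
(F2): ✓.
(F3): fails — bR²b, bR²c but no w with b=w and cRw.
(F4): fails — mR²q, mR²q but no w with q=w and qRw.
Valid on: (F1), (F2).

(F1), (F2)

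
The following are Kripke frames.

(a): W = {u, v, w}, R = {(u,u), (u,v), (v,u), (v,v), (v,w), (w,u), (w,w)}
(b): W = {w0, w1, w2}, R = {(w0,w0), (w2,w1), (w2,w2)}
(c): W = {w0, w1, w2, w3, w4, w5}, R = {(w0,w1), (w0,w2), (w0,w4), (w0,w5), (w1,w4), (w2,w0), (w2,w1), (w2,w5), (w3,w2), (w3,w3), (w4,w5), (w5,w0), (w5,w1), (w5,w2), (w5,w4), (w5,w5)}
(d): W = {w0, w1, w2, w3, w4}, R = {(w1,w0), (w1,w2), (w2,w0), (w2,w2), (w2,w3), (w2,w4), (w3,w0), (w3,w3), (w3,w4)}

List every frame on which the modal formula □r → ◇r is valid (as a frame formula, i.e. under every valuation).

(a), (c)

This is the axiom for seriality; its first-order frame correspondent is ∀x ∃y Rxy.
(a): ✓.
(b): fails — world w1 has no successor.
(c): ✓.
(d): fails — world w0 has no successor.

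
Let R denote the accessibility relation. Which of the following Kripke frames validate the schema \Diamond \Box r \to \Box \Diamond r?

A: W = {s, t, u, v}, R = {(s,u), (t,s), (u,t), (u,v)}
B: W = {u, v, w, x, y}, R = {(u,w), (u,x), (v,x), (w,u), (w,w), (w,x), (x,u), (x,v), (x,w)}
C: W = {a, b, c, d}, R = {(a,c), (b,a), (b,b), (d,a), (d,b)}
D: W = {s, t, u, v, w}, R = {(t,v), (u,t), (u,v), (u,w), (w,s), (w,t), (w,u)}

This is the axiom for convergence; its first-order frame correspondent is \forall x \forall y \forall z (Rxy \wedge Rxz \to \exists w (Ryw \wedge Rzw)).
A: fails — Ruv and Ruv but v and v have no common successor.
B: holds.
C: fails — Rac and Rac but c and c have no common successor.
D: fails — Rtv and Rtv but v and v have no common successor.

B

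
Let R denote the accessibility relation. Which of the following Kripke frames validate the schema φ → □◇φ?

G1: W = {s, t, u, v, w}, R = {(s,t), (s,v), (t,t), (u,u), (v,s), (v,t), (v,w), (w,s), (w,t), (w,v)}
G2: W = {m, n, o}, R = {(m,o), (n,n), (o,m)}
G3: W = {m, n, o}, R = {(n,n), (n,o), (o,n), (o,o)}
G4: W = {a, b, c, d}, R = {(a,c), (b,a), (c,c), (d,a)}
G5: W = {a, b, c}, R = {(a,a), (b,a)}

G2, G3

This is the axiom for symmetry; its first-order frame correspondent is ∀x ∀y (Rxy → Ryx).
G1: fails — Rwt but not Rtw.
G2: holds.
G3: holds.
G4: fails — Rac but not Rca.
G5: fails — Rba but not Rab.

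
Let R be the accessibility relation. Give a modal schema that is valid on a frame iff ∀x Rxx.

□p → p

The condition is reflexivity. The T schema □p → p defines it.
Suppose □p→p is valid. At any x set V(p)={w : Rxw}. Then □p holds at x, so p holds at x, i.e. Rxx.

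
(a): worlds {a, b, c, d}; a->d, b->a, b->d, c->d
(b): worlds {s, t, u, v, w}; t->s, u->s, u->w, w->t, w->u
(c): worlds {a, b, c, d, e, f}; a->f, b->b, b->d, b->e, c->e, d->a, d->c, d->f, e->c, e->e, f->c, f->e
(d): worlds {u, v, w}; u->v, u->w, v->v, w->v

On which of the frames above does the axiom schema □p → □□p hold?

(a), (d)

This is the axiom for transitivity; its first-order frame correspondent is ∀x ∀y ∀z (Rxy ∧ Ryz → Rxz).
(a): ✓.
(b): fails — Rwt and Rts but not Rws.
(c): fails — Rdc and Rce but not Rde.
(d): ✓.
Valid on: (a), (d).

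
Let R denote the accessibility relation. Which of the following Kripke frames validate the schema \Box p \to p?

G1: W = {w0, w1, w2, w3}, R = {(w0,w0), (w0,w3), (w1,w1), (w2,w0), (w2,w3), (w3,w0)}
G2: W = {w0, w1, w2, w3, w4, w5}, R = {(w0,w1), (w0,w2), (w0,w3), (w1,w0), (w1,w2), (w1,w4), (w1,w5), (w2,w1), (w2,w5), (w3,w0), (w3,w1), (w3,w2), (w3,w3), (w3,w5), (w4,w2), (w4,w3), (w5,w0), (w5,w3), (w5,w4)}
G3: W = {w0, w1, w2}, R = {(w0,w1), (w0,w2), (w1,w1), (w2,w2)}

none

The schema corresponds to reflexivity: \forall x Rxx.
G1: fails — world w2 does not see itself.
G2: fails — world w0 does not see itself.
G3: fails — world w0 does not see itself.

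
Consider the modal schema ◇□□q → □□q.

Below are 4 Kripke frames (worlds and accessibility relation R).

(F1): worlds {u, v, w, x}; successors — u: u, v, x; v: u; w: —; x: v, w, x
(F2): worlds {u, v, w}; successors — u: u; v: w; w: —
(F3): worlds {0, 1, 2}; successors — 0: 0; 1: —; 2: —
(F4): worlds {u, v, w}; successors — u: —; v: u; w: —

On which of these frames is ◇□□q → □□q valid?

The schema corresponds to a generalized confluence (Geach) condition: ∀x ∀y ∀z ((xRy ∧ xR²z) → ∃w (yR²w ∧ z = w)).
(F1): fails — uRv, uR²w but no t with vR²t and w=t.
(F2): satisfies the condition.
(F3): satisfies the condition.
(F4): satisfies the condition.
Valid on: (F2), (F3), (F4).

(F2), (F3), (F4)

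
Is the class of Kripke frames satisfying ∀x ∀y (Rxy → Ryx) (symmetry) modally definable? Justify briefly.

Yes — defined by p → □◇p

Yes: it is symmetry, defined by the B schema p → □◇p.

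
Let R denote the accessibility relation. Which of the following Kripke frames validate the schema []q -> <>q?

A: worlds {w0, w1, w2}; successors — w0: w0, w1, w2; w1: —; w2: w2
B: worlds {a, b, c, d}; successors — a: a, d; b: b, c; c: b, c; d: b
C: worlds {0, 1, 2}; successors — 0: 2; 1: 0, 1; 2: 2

The schema corresponds to seriality: forall x exists y Rxy.
A: fails — world w1 has no successor.
B: satisfies the condition.
C: satisfies the condition.
Valid on: B, C.

B, C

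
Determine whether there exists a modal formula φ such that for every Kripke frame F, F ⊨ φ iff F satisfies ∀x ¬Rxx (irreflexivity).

Any modally definable frame class is closed under surjective bounded morphisms.
The 3-cycle (worlds a,b,c with a→b→c→a) is irreflexive, and the map sending every world to a single reflexive point • is a surjective bounded morphism (forth: every edge maps to (•,•); back: every world has a successor). So any modal formula valid on the 3-cycle is also valid on the reflexive point, which is not irreflexive.
So no modal formula (or set of formulas) defines exactly the irreflexive frames.

Not modally definable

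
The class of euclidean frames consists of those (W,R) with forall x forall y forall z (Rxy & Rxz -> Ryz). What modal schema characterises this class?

The condition is the Euclidean property. The 5 schema ◇ψ → □◇ψ defines it.

◇ψ → □◇ψ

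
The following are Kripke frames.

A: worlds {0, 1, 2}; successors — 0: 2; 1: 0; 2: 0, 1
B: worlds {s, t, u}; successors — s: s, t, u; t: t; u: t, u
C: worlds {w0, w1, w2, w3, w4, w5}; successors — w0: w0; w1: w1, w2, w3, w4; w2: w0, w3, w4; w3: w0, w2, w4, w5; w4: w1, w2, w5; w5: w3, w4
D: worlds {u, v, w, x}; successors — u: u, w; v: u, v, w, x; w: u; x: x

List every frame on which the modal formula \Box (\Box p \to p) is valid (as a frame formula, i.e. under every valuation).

This is the axiom for shift-reflexivity; its first-order frame correspondent is \forall x \forall y (Rxy \to Ryy).
A: fails — R10 but not R00.
B: holds.
C: fails — Rw1w2 but not Rw2w2.
D: fails — Ruw but not Rww.

B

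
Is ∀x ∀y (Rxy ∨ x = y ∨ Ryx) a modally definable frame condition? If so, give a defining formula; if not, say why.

No — not modally definable

Modal frame validity is preserved under disjoint unions.
Take 3 disjoint single-world reflexive frames: each is trivially connected, but their disjoint union has 3 worlds with no edge between distinct components, so it is not connected.
Hence connectedness of R is not modally definable.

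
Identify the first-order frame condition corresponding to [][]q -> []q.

density: forall x forall y (Rxy -> exists z (Rxz & Rzy))

Suppose □□q→□q is valid. Take Rxy and set V(q)={w : xR²w}. Then □□q at x, so □q at x, so q at y, i.e. ∃z(Rxz∧Rzy).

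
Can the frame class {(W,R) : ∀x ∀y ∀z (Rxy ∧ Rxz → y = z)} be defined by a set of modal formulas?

The condition is partial functionality. A defining modal formula is ◇q → □q.
Suppose ◇q→□q is valid. Take Rxy, Rxz and set V(q)={y}. Then ◇q at x, so □q at x, so q at z, i.e. z=y.

Definable; ◇q → □q defines it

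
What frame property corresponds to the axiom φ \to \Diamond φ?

This schema is equivalent to the T axiom □φ → φ.
It corresponds to reflexivity: \forall x Rxx.

reflexivity: \forall x Rxx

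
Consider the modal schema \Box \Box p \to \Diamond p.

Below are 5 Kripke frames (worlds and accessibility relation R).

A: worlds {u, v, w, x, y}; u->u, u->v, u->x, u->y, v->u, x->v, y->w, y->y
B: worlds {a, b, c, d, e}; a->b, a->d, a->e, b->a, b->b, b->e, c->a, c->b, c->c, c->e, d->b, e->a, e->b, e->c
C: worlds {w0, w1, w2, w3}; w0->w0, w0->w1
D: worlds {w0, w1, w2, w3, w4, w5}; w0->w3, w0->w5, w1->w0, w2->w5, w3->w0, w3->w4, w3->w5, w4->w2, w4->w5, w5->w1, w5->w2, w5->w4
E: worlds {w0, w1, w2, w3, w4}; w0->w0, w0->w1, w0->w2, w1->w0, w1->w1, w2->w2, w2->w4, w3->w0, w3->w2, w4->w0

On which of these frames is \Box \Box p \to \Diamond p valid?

The schema corresponds to a generalized confluence (Geach) condition: \forall x \exists w (x R^2 w \wedge xRw).
A: fails — at w but no t with wR²t and wRt.
B: satisfies the condition.
C: fails — at w1 but no w with w1R²w and w1Rw.
D: fails — at w1 but no w with w1R²w and w1Rw.
E: satisfies the condition.
Valid on: B, E.

B, E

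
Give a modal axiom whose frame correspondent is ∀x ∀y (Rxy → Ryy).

The condition is shift-reflexivity. The T□ schema □(□ψ → ψ) defines it.
Suppose □(□ψ→ψ) is valid. Take Rxy and set V(ψ)={w : Ryw}. Then at y, □ψ holds; since □(□ψ→ψ) at x, □ψ→ψ at y, so ψ at y, i.e. Ryy.

□(□ψ → ψ)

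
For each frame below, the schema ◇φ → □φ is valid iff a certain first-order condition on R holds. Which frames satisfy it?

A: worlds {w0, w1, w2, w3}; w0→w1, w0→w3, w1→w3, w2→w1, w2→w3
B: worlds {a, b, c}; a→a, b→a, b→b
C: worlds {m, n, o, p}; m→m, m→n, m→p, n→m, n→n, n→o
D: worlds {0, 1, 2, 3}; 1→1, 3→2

D

The schema corresponds to partial functionality: ∀x ∀y ∀z (Rxy ∧ Rxz → y = z).
A: fails — w0 sees both w1 and w3.
B: fails — b sees both a and b.
C: fails — m sees both m and n.
D: satisfies the condition.
Valid on: D.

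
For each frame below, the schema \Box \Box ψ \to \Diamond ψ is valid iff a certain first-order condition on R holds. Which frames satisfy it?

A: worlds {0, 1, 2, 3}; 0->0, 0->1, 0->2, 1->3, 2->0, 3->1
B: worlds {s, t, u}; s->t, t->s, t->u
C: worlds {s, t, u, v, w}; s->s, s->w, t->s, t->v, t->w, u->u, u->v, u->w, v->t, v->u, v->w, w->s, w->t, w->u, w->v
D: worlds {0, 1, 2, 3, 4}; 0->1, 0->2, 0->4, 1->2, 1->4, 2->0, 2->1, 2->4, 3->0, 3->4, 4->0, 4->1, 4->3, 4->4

C, D

Frame correspondent (Sahlqvist): \forall x \exists w (x R^2 w \wedge xRw) — i.e. a generalized confluence (Geach) condition.
A: fails — at 1 but no w with 1R²w and 1Rw.
B: fails — at s but no w with sR²w and sRw.
C: holds.
D: holds.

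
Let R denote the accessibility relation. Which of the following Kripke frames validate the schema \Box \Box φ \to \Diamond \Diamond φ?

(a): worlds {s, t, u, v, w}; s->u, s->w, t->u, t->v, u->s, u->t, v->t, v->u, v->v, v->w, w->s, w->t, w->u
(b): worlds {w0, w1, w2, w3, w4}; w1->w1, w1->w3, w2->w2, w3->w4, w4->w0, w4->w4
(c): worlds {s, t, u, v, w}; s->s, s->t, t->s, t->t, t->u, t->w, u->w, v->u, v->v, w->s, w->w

This is the axiom for a generalized confluence (Geach) condition; its first-order frame correspondent is \forall x \exists w (x R^2 w \wedge x R^2 w).
(a): satisfies the condition.
(b): fails — at w0 but no w with w0R²w and w0R²w.
(c): satisfies the condition.
Valid on: (a), (c).

(a), (c)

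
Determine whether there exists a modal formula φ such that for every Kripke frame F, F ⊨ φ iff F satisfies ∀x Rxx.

Yes — defined by □r → r

This is a Sahlqvist condition; the T axiom □r → r defines it.
Suppose □r→r is valid. At any x set V(r)={w : Rxw}. Then □r holds at x, so r holds at x, i.e. Rxx.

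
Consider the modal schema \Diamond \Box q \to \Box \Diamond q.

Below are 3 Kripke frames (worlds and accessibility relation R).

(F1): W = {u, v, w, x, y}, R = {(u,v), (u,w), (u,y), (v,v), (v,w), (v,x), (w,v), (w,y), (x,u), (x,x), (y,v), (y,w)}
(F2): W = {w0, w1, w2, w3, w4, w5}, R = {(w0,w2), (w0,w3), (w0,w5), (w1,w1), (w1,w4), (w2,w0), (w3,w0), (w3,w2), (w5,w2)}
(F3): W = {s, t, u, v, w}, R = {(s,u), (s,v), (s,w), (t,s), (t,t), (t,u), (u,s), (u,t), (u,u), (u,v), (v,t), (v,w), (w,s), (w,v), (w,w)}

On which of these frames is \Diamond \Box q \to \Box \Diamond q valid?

This is the axiom for convergence; its first-order frame correspondent is \forall x \forall y \forall z (Rxy \wedge Rxz \to \exists w (Ryw \wedge Rzw)).
(F1): fails — Rvw and Rvx but w and x have no common successor.
(F2): fails — Rw0w5 and Rw0w2 but w5 and w2 have no common successor.
(F3): satisfies the condition.

(F3)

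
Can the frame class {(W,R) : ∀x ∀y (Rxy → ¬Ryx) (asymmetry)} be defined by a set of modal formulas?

Not modally definable

If a class were modally definable it would be closed under surjective bounded morphisms (Goldblatt–Thomason).
The 3-cycle (worlds s,t,u with s→t→u→s) is asymmetric. Mapping every world to a single reflexive point • is a surjective bounded morphism, and the reflexive point is not asymmetric (R•• but asymmetry requires ¬R••).
So no modal formula (or set of formulas) defines exactly the asymmetric frames.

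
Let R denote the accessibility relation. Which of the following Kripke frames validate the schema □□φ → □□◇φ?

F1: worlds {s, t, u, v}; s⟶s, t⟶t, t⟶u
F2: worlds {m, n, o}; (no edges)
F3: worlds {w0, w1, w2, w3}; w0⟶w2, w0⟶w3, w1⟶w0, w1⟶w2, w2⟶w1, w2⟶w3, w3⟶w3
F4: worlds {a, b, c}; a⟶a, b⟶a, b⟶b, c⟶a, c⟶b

F2, F4

The schema corresponds to a generalized confluence (Geach) condition: ∀x ∀z (xR²z → ∃w (xR²w ∧ zRw)).
F1: fails — tR²u but no w with tR²w and uRw.
F2: holds.
F3: fails — w0R²w1 but no w with w0R²w and w1Rw.
F4: holds.
Valid on: F2, F4.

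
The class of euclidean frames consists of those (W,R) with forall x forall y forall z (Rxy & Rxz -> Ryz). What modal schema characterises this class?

The condition is the Euclidean property. The 5 schema ◇q → □◇q defines it.

◇q → □◇q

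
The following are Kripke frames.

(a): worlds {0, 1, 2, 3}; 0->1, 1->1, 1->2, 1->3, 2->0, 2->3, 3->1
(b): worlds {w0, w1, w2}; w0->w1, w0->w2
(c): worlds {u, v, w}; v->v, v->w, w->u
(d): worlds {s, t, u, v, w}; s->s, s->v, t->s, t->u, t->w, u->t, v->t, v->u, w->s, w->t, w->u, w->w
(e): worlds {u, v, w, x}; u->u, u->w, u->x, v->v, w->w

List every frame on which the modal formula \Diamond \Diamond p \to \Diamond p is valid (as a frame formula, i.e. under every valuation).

(b), (e)

Frame correspondent (Sahlqvist): \forall x \forall y \forall z (Rxy \wedge Ryz \to Rxz) — i.e. transitivity.
(a): fails — R31 and R12 but not R32.
(b): satisfies the condition.
(c): fails — Rvw and Rwu but not Rvu.
(d): fails — Rut and Rts but not Rus.
(e): satisfies the condition.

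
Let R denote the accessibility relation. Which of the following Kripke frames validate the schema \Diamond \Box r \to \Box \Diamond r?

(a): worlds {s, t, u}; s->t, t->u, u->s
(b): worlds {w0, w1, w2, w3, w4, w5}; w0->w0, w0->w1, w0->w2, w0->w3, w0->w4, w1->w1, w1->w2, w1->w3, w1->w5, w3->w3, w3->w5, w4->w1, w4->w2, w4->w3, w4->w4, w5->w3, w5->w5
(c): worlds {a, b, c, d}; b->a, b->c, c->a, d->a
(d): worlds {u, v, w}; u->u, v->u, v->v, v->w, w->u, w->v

The schema corresponds to convergence: \forall x \forall y \forall z (Rxy \wedge Rxz \to \exists w (Ryw \wedge Rzw)).
(a): ✓.
(b): fails — Rw0w4 and Rw0w2 but w4 and w2 have no common successor.
(c): fails — Rba and Rba but a and a have no common successor.
(d): ✓.

(a), (d)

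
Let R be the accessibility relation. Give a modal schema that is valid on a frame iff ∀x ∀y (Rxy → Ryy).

This is shift-reflexivity; the standard corresponding axiom is T□: □(□r → r).

□(□r → r)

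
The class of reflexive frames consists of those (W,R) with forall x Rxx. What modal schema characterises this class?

□s → s

The condition is reflexivity. The T schema □s → s defines it.
Suppose □s→s is valid. At any x set V(s)={w : Rxw}. Then □s holds at x, so s holds at x, i.e. Rxx.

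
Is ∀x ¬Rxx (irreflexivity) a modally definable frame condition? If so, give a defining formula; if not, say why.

Any modally definable frame class is closed under surjective bounded morphisms.
The 2-cycle (worlds 0,1 with 0→1→0) is irreflexive, and the map sending every world to a single reflexive point • is a surjective bounded morphism (forth: every edge maps to (•,•); back: every world has a successor). So any modal formula valid on the 2-cycle is also valid on the reflexive point, which is not irreflexive.
So the class is not modally definable.

No — not modally definable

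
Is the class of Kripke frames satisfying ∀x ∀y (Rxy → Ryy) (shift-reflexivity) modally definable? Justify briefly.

Yes: it is shift-reflexivity, defined by the T□ schema □(□p → p).
Suppose □(□p→p) is valid. Take Rxy and set V(p)={w : Ryw}. Then at y, □p holds; since □(□p→p) at x, □p→p at y, so p at y, i.e. Ryy.

Yes, by □(□p → p)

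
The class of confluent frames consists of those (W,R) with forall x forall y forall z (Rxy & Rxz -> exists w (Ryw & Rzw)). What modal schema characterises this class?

◇□s → □◇s

A defining formula is ◇□s → □◇s (the .2 axiom).
Suppose ◇□s→□◇s is valid. Take Rxy, Rxz and set V(s)={w : Ryw}. Then □s at y so ◇□s at x, so □◇s at x, so ◇s at z, giving w with Rzw and Ryw.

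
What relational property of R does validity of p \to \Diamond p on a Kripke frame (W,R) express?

This is frame-equivalent to □p → p (substitute ¬p for p and contrapose).
Suppose □p→p is valid. At any x set V(p)={w : Rxw}. Then □p holds at x, so p holds at x, i.e. Rxx.

reflexivity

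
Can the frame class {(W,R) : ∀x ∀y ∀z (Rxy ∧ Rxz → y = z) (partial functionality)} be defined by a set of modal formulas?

The condition is partial functionality. A defining modal formula is ◇p → □p.

Yes, by ◇p → □p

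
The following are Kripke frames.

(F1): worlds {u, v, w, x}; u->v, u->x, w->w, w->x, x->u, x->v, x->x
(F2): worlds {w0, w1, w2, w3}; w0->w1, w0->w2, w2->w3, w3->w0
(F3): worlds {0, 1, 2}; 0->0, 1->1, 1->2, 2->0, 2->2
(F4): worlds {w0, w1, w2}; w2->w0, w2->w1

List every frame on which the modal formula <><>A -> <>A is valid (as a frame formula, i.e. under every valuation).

(F4)

Frame correspondent (Sahlqvist): forall x forall y forall z (Rxy & Ryz -> Rxz) — i.e. transitivity.
(F1): fails — Rwx and Rxu but not Rwu.
(F2): fails — Rw3w0 and Rw0w1 but not Rw3w1.
(F3): fails — R12 and R20 but not R10.
(F4): holds.
Valid on: (F4).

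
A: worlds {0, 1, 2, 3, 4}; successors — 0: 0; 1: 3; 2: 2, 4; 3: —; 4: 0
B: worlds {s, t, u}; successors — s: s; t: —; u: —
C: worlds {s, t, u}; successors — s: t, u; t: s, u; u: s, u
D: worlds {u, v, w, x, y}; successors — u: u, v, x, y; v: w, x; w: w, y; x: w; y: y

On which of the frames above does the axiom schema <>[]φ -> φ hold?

B

Frame correspondent (Sahlqvist): forall x forall y (Rxy -> Ryx) — i.e. symmetry.
A: fails — R40 but not R04.
B: holds.
C: fails — Rtu but not Rut.
D: fails — Ruv but not Rvu.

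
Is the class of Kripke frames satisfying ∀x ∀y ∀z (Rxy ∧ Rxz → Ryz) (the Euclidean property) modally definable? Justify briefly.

Definable; ◇p → □◇p defines it

Yes: it is the Euclidean property, defined by the 5 schema ◇p → □◇p.
Suppose ◇p→□◇p is valid. Take Rxy, Rxz and set V(p)={y}. Then ◇p at x, so □◇p at x, so ◇p at z, so some w with Rzw has p; w=y, i.e. Rzy. By symmetry of the argument, Ryz.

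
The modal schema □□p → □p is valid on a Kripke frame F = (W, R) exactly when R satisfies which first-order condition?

density

Suppose □□p→□p is valid. Take Rxy and set V(p)={w : xR²w}. Then □□p at x, so □p at x, so p at y, i.e. ∃z(Rxz∧Rzy).
Conversely, on a frame with density the schema holds at every world under every valuation.
So the correspondent is density.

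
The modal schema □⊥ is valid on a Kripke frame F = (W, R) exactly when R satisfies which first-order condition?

□⊥ is valid iff no world has any successor (otherwise □⊥ fails at any world with one).
Conversely, on a frame with emptiness of R the schema holds at every world under every valuation.
Frame condition: ∀x ∀y ¬Rxy.

Emptiness of R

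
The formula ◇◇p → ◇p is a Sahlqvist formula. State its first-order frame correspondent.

This is a form of the 4 axiom.
It corresponds to transitivity: ∀x ∀y ∀z (Rxy ∧ Ryz → Rxz).

transitivity: ∀x ∀y ∀z (Rxy ∧ Ryz → Rxz)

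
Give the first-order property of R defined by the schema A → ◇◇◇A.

∀x ∃w (x = w ∧ xR³w)

This is a Sahlqvist (Geach-type) schema ◇^0□^0A → □^0◇^3A.
First-order correspondent: ∀x ∃w (x = w ∧ xR³w).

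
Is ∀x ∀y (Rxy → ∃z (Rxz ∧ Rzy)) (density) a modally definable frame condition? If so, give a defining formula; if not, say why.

The condition is density. A defining modal formula is □□r → □r.

Yes — defined by □□r → □r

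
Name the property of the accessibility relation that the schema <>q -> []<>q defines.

The Euclidean property

Suppose ◇q→□◇q is valid. Take Rxy, Rxz and set V(q)={y}. Then ◇q at x, so □◇q at x, so ◇q at z, so some w with Rzw has q; w=y, i.e. Rzy. By symmetry of the argument, Ryz.
Conversely, on a frame with the Euclidean property the schema holds at every world under every valuation.
So the correspondent is the Euclidean property.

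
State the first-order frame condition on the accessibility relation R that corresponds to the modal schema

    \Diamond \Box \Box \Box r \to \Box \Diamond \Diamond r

This is a Sahlqvist (Geach-type) schema ◇^1□^3r → □^1◇^2r.
First-order correspondent: \forall x \forall y \forall z ((xRy \wedge xRz) \to \exists w (y R^3 w \wedge z R^2 w)).

\forall x \forall y \forall z ((xRy \wedge xRz) \to \exists w (y R^3 w \wedge z R^2 w))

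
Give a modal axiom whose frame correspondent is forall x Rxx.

□s → s

A defining formula is □s → s (the T axiom).
Suppose □s→s is valid. At any x set V(s)={w : Rxw}. Then □s holds at x, so s holds at x, i.e. Rxx.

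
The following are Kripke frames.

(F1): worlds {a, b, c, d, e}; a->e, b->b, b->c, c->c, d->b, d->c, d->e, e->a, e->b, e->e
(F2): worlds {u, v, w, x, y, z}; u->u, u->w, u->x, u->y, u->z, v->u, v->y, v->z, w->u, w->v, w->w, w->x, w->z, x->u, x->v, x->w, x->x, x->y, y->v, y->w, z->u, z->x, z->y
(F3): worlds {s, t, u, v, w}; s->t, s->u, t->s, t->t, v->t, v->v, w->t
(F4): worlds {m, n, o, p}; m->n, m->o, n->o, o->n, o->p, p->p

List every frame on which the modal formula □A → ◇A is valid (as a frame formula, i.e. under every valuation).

The schema corresponds to seriality: ∀x ∃y Rxy.
(F1): condition met.
(F2): condition met.
(F3): fails — world u has no successor.
(F4): condition met.
Valid on: (F1), (F2), (F4).

(F1), (F2), (F4)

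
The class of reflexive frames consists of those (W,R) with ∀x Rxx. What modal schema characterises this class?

This is reflexivity; the standard corresponding axiom is T: □p → p.
Suppose □p→p is valid. At any x set V(p)={w : Rxw}. Then □p holds at x, so p holds at x, i.e. Rxx.

□p → p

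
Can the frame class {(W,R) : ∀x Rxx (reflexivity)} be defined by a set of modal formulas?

The condition is reflexivity. A defining modal formula is □p → p.
Suppose □p→p is valid. At any x set V(p)={w : Rxw}. Then □p holds at x, so p holds at x, i.e. Rxx.

Definable; □p → p defines it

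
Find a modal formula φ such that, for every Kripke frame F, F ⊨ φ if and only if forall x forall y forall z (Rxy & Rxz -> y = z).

The condition is partial functionality. The CD schema ◇r → □r defines it.
Suppose ◇r→□r is valid. Take Rxy, Rxz and set V(r)={y}. Then ◇r at x, so □r at x, so r at z, i.e. z=y.

◇r → □r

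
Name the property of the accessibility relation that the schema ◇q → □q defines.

This schema is the CD axiom.
It corresponds to partial functionality: ∀x ∀y ∀z (Rxy ∧ Rxz → y = z).

partial functionality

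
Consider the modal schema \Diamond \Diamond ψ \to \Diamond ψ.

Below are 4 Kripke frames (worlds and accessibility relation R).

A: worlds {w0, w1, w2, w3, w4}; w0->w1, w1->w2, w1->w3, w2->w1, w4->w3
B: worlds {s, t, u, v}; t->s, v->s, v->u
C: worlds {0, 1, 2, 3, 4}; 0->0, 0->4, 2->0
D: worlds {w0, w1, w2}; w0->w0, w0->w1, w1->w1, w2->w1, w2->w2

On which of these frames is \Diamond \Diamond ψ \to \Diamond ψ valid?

B, D

This is the axiom for transitivity; its first-order frame correspondent is \forall x \forall y \forall z (Rxy \wedge Ryz \to Rxz).
A: fails — Rw1w2 and Rw2w1 but not Rw1w1.
B: ✓.
C: fails — R20 and R04 but not R24.
D: ✓.
Valid on: B, D.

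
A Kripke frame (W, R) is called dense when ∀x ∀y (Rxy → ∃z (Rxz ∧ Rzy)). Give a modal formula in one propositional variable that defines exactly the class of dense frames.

□□p → □p

A defining formula is □□p → □p (the C4 axiom).
Suppose □□p→□p is valid. Take Rxy and set V(p)={w : xR²w}. Then □□p at x, so □p at x, so p at y, i.e. ∃z(Rxz∧Rzy).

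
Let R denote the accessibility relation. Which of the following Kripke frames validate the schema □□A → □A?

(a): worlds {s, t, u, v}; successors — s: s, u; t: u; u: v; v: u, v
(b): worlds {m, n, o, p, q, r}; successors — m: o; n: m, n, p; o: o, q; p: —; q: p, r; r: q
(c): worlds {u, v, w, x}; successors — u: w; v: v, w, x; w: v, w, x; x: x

This is the axiom for density; its first-order frame correspondent is ∀x ∀y (Rxy → ∃z (Rxz ∧ Rzy)).
(a): fails — Rtu but no z with Rtz and Rzu.
(b): fails — Rrq but no z with Rrz and Rzq.
(c): condition met.

(c)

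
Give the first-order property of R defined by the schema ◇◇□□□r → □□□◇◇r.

This is a Sahlqvist (Geach-type) schema ◇^2□^3r → □^3◇^2r.
Minimal-valuation argument: fix x; take any y with xR^2y and any z with xR^3z. Set V(r) to the set of worlds R-reachable from y in exactly 3 steps. Then □^3r holds at y, so the antecedent holds at x; validity forces ◇^2r at z, giving a w with zR^2w and yR^3w.
First-order correspondent: ∀x ∀y ∀z ((xR²y ∧ xR³z) → ∃w (yR³w ∧ zR²w)).

∀x ∀y ∀z ((xR²y ∧ xR³z) → ∃w (yR³w ∧ zR²w))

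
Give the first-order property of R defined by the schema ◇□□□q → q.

This is a Sahlqvist (Geach-type) schema ◇^1□^3q → □^0◇^0q.
Minimal-valuation argument: fix x; take any y with xR^1y and any z with xR^0z. Set V(q) to the set of worlds R-reachable from y in exactly 3 steps. Then □^3q holds at y, so the antecedent holds at x; validity forces ◇^0q at z, giving a w with zR^0w and yR^3w.
First-order correspondent: ∀x ∀y (xRy → ∃w (yR³w ∧ x = w)).

∀x ∀y (xRy → ∃w (yR³w ∧ x = w))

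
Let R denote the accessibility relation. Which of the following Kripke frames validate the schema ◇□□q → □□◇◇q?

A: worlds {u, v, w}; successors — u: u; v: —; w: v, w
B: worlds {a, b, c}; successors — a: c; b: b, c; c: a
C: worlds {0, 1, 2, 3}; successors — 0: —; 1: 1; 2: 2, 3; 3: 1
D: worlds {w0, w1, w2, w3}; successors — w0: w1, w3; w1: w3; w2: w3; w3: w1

The schema corresponds to a generalized confluence (Geach) condition: ∀x ∀y ∀z ((xRy ∧ xR²z) → ∃w (yR²w ∧ zR²w)).
A: fails — wRv, wR²v but no t with vR²t and vR²t.
B: fails — aRc, aR²a but no w with cR²w and aR²w.
C: ✓.
D: fails — w0Rw1, w0R²w3 but no w with w1R²w and w3R²w.
Valid on: C.

C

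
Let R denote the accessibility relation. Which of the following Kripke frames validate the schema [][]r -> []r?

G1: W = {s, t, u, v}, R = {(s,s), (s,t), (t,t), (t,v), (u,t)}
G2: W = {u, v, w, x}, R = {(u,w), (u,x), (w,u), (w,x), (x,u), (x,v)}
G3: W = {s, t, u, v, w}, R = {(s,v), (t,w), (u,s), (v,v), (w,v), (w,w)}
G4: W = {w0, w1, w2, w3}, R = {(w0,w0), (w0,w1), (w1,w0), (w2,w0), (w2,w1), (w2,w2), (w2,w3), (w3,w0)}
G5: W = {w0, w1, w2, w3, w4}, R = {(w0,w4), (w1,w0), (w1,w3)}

G1, G4

This is the axiom for density; its first-order frame correspondent is forall x forall y (Rxy -> exists z (Rxz & Rzy)).
G1: ✓.
G2: fails — Ruw but no z with Ruz and Rzw.
G3: fails — Rus but no z with Ruz and Rzs.
G4: ✓.
G5: fails — Rw1w0 but no z with Rw1z and Rzw0.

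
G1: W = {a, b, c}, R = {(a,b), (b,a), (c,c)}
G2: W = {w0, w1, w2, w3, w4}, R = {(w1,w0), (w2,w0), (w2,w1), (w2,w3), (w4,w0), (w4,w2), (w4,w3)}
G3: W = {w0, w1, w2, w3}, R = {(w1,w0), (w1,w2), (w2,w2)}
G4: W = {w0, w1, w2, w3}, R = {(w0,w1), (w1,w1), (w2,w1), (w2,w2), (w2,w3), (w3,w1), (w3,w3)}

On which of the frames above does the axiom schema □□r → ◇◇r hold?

G1, G4

Frame correspondent (Sahlqvist): ∀x ∃w (xR²w ∧ xR²w) — i.e. a generalized confluence (Geach) condition.
G1: holds.
G2: fails — at w0 but no w with w0R²w and w0R²w.
G3: fails — at w0 but no w with w0R²w and w0R²w.
G4: holds.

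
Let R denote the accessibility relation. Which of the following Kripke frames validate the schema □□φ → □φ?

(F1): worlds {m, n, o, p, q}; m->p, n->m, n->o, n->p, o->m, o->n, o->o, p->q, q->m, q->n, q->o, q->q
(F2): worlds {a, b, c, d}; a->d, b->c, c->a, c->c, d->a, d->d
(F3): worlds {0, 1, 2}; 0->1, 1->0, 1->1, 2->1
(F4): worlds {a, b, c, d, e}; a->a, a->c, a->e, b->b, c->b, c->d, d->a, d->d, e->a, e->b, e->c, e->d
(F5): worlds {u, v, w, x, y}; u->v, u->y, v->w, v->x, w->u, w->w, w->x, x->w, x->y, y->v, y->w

This is the axiom for density; its first-order frame correspondent is ∀x ∀y (Rxy → ∃z (Rxz ∧ Rzy)).
(F1): fails — Rmp but no z with Rmz and Rzp.
(F2): ✓.
(F3): ✓.
(F4): ✓.
(F5): fails — Ruy but no z with Ruz and Rzy.

(F2), (F3), (F4)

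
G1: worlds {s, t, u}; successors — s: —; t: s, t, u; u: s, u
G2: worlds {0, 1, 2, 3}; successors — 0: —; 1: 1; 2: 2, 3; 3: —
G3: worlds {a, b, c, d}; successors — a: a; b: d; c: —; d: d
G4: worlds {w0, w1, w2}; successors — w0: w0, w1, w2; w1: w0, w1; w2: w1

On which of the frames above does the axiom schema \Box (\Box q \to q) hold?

The schema corresponds to shift-reflexivity: \forall x \forall y (Rxy \to Ryy).
G1: fails — Rus but not Rss.
G2: fails — R23 but not R33.
G3: ✓.
G4: fails — Rw0w2 but not Rw2w2.

G3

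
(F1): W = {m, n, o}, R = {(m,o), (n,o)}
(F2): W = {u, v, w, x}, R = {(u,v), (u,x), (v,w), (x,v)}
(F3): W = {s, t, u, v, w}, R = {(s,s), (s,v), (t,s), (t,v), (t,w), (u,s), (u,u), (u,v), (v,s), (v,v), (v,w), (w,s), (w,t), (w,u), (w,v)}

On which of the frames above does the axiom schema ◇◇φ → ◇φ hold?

Frame correspondent (Sahlqvist): ∀x ∀y ∀z (Rxy ∧ Ryz → Rxz) — i.e. transitivity.
(F1): condition met.
(F2): fails — Ruv and Rvw but not Ruw.
(F3): fails — Ruv and Rvw but not Ruw.

(F1)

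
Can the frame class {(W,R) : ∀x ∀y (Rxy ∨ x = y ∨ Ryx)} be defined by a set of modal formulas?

No — not modally definable

Any modally definable frame class is closed under disjoint unions.
Take 4 disjoint single-world reflexive frames: each is trivially connected, but their disjoint union has 4 worlds with no edge between distinct components, so it is not connected.
So the class is not modally definable.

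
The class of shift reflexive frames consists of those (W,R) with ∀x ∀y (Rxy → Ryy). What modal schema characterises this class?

This is shift-reflexivity; the standard corresponding axiom is T□: □(□r → r).

□(□r → r)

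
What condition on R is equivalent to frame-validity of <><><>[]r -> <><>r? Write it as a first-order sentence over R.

This is a Sahlqvist (Geach-type) schema ◇^3□^1r → □^0◇^2r.
Minimal-valuation argument: fix x; take any y with xR^3y and any z with xR^0z. Set V(r) to the set of worlds R-reachable from y in exactly 1 step. Then □^1r holds at y, so the antecedent holds at x; validity forces ◇^2r at z, giving a w with zR^2w and yR^1w.
First-order correspondent: forall x forall y (x R^3 y -> exists w (yRw & x R^2 w)).

forall x forall y (x R^3 y -> exists w (yRw & x R^2 w))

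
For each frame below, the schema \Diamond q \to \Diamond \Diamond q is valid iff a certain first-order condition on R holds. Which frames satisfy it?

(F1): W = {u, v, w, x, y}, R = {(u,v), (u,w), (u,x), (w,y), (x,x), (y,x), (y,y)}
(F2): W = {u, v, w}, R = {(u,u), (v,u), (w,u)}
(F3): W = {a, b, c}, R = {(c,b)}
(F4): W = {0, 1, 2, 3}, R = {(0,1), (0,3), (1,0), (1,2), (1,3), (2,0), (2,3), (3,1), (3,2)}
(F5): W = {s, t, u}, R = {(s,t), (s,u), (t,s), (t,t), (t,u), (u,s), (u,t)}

(F2), (F5)

The schema corresponds to a generalized confluence (Geach) condition: \forall x \forall y (xRy \to \exists w (y = w \wedge x R^2 w)).
(F1): fails — uRv but no t with v=t and uR²t.
(F2): satisfies the condition.
(F3): fails — cRb but no w with b=w and cR²w.
(F4): fails — 2R0 but no w with 0=w and 2R²w.
(F5): satisfies the condition.
Valid on: (F2), (F5).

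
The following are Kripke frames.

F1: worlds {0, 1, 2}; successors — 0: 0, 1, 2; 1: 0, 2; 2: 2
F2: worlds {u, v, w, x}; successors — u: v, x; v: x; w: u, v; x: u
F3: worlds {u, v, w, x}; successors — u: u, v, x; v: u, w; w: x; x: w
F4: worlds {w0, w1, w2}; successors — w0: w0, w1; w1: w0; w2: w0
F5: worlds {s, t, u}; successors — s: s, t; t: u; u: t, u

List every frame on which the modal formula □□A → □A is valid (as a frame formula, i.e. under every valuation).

F1, F4, F5

Frame correspondent (Sahlqvist): ∀x ∀y (Rxy → ∃z (Rxz ∧ Rzy)) — i.e. density.
F1: holds.
F2: fails — Ruv but no z with Ruz and Rzv.
F3: fails — Rxw but no z with Rxz and Rzw.
F4: holds.
F5: holds.
Valid on: F1, F4, F5.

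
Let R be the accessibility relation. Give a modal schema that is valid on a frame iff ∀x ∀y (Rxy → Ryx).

s → □◇s

The condition is symmetry. The B schema s → □◇s defines it.
Suppose s→□◇s is valid. Take Rxy and set V(s)={x}. Then s at x, so □◇s at x, so ◇s at y, so some z with Ryz has s; z=x, i.e. Ryx.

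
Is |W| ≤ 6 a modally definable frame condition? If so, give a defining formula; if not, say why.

No — not modally definable

Modal frame validity is preserved under disjoint unions.
Any modal formula valid on each of 7 disjoint one-world frames is valid on their disjoint union (validity is preserved under disjoint unions). Each one-world frame has |W|=1≤6, but the union has |W|=7.
So the class is not modally definable.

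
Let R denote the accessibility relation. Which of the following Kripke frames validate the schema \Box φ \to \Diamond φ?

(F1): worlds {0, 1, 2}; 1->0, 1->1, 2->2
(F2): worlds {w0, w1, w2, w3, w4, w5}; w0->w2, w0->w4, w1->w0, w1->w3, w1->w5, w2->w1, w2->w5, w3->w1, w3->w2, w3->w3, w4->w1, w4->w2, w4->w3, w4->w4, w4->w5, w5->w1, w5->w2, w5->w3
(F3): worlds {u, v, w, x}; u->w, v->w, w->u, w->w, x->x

(F2), (F3)

The schema corresponds to seriality: \forall x \exists y Rxy.
(F1): fails — world 0 has no successor.
(F2): satisfies the condition.
(F3): satisfies the condition.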